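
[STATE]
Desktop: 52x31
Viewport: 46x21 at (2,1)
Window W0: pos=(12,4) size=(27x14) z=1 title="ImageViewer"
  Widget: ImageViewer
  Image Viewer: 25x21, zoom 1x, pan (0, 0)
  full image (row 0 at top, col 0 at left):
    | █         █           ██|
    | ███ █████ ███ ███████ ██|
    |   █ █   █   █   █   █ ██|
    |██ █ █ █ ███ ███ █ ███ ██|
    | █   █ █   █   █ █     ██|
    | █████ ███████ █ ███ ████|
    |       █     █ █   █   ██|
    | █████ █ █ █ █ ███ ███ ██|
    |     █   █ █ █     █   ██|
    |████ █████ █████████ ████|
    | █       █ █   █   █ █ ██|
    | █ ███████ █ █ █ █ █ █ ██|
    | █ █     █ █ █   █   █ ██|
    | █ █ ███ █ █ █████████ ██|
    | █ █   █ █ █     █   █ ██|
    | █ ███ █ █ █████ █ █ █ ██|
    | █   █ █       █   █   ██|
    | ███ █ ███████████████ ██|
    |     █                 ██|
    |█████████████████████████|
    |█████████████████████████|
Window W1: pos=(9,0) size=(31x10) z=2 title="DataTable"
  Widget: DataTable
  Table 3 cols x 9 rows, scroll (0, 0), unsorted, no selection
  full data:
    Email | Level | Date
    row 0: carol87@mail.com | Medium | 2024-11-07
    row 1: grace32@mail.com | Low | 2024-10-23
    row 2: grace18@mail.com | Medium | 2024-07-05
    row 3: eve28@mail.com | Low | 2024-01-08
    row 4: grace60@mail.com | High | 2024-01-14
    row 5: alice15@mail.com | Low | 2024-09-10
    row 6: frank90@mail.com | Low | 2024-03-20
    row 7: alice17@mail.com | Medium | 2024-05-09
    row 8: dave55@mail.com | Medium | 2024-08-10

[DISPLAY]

       ┃ DataTable                   ┃        
       ┠─────────────────────────────┨        
       ┃Email           │Level │Date ┃        
       ┃────────────────┼──────┼─────┃        
       ┃carol87@mail.com│Medium│2024-┃        
       ┃grace32@mail.com│Low   │2024-┃        
       ┃grace18@mail.com│Medium│2024-┃        
       ┃eve28@mail.com  │Low   │2024-┃        
       ┗━━━━━━━━━━━━━━━━━━━━━━━━━━━━━┛        
          ┃██ █ █ █ ███ ███ █ ███ ██┃         
          ┃ █   █ █   █   █ █     ██┃         
          ┃ █████ ███████ █ ███ ████┃         
          ┃       █     █ █   █   ██┃         
          ┃ █████ █ █ █ █ ███ ███ ██┃         
          ┃     █   █ █ █     █   ██┃         
          ┃████ █████ █████████ ████┃         
          ┗━━━━━━━━━━━━━━━━━━━━━━━━━┛         
                                              
                                              
                                              
                                              


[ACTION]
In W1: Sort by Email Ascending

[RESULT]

       ┃ DataTable                   ┃        
       ┠─────────────────────────────┨        
       ┃Email          ▲│Level │Date ┃        
       ┃────────────────┼──────┼─────┃        
       ┃alice15@mail.com│Low   │2024-┃        
       ┃alice17@mail.com│Medium│2024-┃        
       ┃carol87@mail.com│Medium│2024-┃        
       ┃dave55@mail.com │Medium│2024-┃        
       ┗━━━━━━━━━━━━━━━━━━━━━━━━━━━━━┛        
          ┃██ █ █ █ ███ ███ █ ███ ██┃         
          ┃ █   █ █   █   █ █     ██┃         
          ┃ █████ ███████ █ ███ ████┃         
          ┃       █     █ █   █   ██┃         
          ┃ █████ █ █ █ █ ███ ███ ██┃         
          ┃     █   █ █ █     █   ██┃         
          ┃████ █████ █████████ ████┃         
          ┗━━━━━━━━━━━━━━━━━━━━━━━━━┛         
                                              
                                              
                                              
                                              


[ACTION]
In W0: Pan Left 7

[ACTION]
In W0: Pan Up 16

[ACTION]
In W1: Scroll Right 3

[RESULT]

       ┃ DataTable                   ┃        
       ┠─────────────────────────────┨        
       ┃il          ▲│Level │Date    ┃        
       ┃─────────────┼──────┼────────┃        
       ┃ce15@mail.com│Low   │2024-09-┃        
       ┃ce17@mail.com│Medium│2024-05-┃        
       ┃ol87@mail.com│Medium│2024-11-┃        
       ┃e55@mail.com │Medium│2024-08-┃        
       ┗━━━━━━━━━━━━━━━━━━━━━━━━━━━━━┛        
          ┃██ █ █ █ ███ ███ █ ███ ██┃         
          ┃ █   █ █   █   █ █     ██┃         
          ┃ █████ ███████ █ ███ ████┃         
          ┃       █     █ █   █   ██┃         
          ┃ █████ █ █ █ █ ███ ███ ██┃         
          ┃     █   █ █ █     █   ██┃         
          ┃████ █████ █████████ ████┃         
          ┗━━━━━━━━━━━━━━━━━━━━━━━━━┛         
                                              
                                              
                                              
                                              


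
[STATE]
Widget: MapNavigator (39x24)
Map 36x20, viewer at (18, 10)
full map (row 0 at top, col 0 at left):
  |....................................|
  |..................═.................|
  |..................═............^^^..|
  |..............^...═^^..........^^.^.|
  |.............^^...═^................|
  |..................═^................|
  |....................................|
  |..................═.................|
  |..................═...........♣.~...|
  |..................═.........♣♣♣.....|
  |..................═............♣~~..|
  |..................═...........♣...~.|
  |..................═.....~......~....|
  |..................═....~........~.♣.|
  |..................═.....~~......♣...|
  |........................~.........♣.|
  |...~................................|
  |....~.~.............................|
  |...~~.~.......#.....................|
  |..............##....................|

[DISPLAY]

                                       
                                       
 ....................................  
 ..................═.................  
 ..................═............^^^..  
 ..............^...═^^..........^^.^.  
 .............^^...═^................  
 ..................═^................  
 ....................................  
 ..................═.................  
 ..................═...........♣.~...  
 ..................═.........♣♣♣.....  
 ..................@............♣~~..  
 ..................═...........♣...~.  
 ..................═.....~......~....  
 ..................═....~........~.♣.  
 ..................═.....~~......♣...  
 ........................~.........♣.  
 ...~................................  
 ....~.~.............................  
 ...~~.~.......#.....................  
 ..............##....................  
                                       
                                       


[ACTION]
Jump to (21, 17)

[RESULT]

................═^................     
..................................     
................═.................     
................═...........♣.~...     
................═.........♣♣♣.....     
................═............♣~~..     
................═...........♣...~.     
................═.....~......~....     
................═....~........~.♣.     
................═.....~~......♣...     
......................~.........♣.     
.~................................     
..~.~..............@..............     
.~~.~.......#.....................     
............##....................     
                                       
                                       
                                       
                                       
                                       
                                       
                                       
                                       
                                       


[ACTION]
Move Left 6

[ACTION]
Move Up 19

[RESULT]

                                       
                                       
                                       
                                       
                                       
                                       
                                       
                                       
                                       
                                       
                                       
                                       
    ...............@...................
    ..................═................
    ..................═............^^^.
    ..............^...═^^..........^^.^
    .............^^...═^...............
    ..................═^...............
    ...................................
    ..................═................
    ..................═...........♣.~..
    ..................═.........♣♣♣....
    ..................═............♣~~.
    ..................═...........♣...~


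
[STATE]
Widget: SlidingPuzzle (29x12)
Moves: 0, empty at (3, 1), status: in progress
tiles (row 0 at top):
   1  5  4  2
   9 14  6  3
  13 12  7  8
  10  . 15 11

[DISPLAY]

┌────┬────┬────┬────┐        
│  1 │  5 │  4 │  2 │        
├────┼────┼────┼────┤        
│  9 │ 14 │  6 │  3 │        
├────┼────┼────┼────┤        
│ 13 │ 12 │  7 │  8 │        
├────┼────┼────┼────┤        
│ 10 │    │ 15 │ 11 │        
└────┴────┴────┴────┘        
Moves: 0                     
                             
                             


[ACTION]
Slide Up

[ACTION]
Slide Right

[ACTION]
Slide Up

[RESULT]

┌────┬────┬────┬────┐        
│  1 │  5 │  4 │  2 │        
├────┼────┼────┼────┤        
│  9 │ 14 │  6 │  3 │        
├────┼────┼────┼────┤        
│ 13 │ 12 │  7 │  8 │        
├────┼────┼────┼────┤        
│    │ 10 │ 15 │ 11 │        
└────┴────┴────┴────┘        
Moves: 1                     
                             
                             


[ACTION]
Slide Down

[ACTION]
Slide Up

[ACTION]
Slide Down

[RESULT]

┌────┬────┬────┬────┐        
│  1 │  5 │  4 │  2 │        
├────┼────┼────┼────┤        
│  9 │ 14 │  6 │  3 │        
├────┼────┼────┼────┤        
│    │ 12 │  7 │  8 │        
├────┼────┼────┼────┤        
│ 13 │ 10 │ 15 │ 11 │        
└────┴────┴────┴────┘        
Moves: 4                     
                             
                             


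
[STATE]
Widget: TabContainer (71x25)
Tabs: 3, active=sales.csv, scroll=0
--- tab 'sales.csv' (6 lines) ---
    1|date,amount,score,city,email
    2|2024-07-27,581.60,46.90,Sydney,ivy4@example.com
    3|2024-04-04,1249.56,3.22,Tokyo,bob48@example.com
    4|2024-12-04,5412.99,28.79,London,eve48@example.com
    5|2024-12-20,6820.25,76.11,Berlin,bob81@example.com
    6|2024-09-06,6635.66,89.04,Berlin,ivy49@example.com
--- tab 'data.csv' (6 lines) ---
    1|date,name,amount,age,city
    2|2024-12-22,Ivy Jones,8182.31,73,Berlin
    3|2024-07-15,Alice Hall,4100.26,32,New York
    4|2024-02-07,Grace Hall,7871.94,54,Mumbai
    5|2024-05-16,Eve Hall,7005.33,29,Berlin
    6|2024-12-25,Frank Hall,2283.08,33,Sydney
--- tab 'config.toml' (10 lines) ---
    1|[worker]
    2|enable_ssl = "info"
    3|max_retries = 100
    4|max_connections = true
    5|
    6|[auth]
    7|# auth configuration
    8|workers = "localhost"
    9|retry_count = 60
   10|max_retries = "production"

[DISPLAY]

[sales.csv]│ data.csv │ config.toml                                    
───────────────────────────────────────────────────────────────────────
date,amount,score,city,email                                           
2024-07-27,581.60,46.90,Sydney,ivy4@example.com                        
2024-04-04,1249.56,3.22,Tokyo,bob48@example.com                        
2024-12-04,5412.99,28.79,London,eve48@example.com                      
2024-12-20,6820.25,76.11,Berlin,bob81@example.com                      
2024-09-06,6635.66,89.04,Berlin,ivy49@example.com                      
                                                                       
                                                                       
                                                                       
                                                                       
                                                                       
                                                                       
                                                                       
                                                                       
                                                                       
                                                                       
                                                                       
                                                                       
                                                                       
                                                                       
                                                                       
                                                                       
                                                                       


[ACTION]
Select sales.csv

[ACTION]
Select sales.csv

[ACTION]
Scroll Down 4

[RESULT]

[sales.csv]│ data.csv │ config.toml                                    
───────────────────────────────────────────────────────────────────────
2024-12-20,6820.25,76.11,Berlin,bob81@example.com                      
2024-09-06,6635.66,89.04,Berlin,ivy49@example.com                      
                                                                       
                                                                       
                                                                       
                                                                       
                                                                       
                                                                       
                                                                       
                                                                       
                                                                       
                                                                       
                                                                       
                                                                       
                                                                       
                                                                       
                                                                       
                                                                       
                                                                       
                                                                       
                                                                       
                                                                       
                                                                       


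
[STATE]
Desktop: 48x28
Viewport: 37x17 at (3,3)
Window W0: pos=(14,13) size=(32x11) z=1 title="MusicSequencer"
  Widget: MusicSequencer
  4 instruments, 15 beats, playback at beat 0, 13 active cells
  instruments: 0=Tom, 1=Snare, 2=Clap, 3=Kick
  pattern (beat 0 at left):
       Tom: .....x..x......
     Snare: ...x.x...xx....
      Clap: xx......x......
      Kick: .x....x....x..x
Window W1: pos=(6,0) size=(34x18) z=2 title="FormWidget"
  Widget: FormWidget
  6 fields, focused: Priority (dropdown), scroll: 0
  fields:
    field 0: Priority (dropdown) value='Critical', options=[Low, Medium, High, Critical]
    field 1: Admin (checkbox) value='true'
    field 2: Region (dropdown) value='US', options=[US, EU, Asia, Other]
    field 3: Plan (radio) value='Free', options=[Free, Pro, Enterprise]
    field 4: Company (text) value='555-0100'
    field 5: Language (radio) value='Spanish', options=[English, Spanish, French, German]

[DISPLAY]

   ┃> Priority:   [Critical       ▼]┃
   ┃  Admin:      [x]               ┃
   ┃  Region:     [US             ▼]┃
   ┃  Plan:       (●) Free  ( ) Pro ┃
   ┃  Company:    [555-0100        ]┃
   ┃  Language:   ( ) English  (●) S┃
   ┃                                ┃
   ┃                                ┃
   ┃                                ┃
   ┃                                ┃
   ┃                                ┃
   ┃                                ┃
   ┃                                ┃
   ┃                                ┃
   ┗━━━━━━━━━━━━━━━━━━━━━━━━━━━━━━━━┛
           ┃ Snare···█·█···██····    
           ┃  Clap██······█······    


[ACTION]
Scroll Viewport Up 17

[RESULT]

   ┏━━━━━━━━━━━━━━━━━━━━━━━━━━━━━━━━┓
   ┃ FormWidget                     ┃
   ┠────────────────────────────────┨
   ┃> Priority:   [Critical       ▼]┃
   ┃  Admin:      [x]               ┃
   ┃  Region:     [US             ▼]┃
   ┃  Plan:       (●) Free  ( ) Pro ┃
   ┃  Company:    [555-0100        ]┃
   ┃  Language:   ( ) English  (●) S┃
   ┃                                ┃
   ┃                                ┃
   ┃                                ┃
   ┃                                ┃
   ┃                                ┃
   ┃                                ┃
   ┃                                ┃
   ┃                                ┃


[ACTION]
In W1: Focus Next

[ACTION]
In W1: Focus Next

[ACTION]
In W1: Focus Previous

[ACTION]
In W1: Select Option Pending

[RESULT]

   ┏━━━━━━━━━━━━━━━━━━━━━━━━━━━━━━━━┓
   ┃ FormWidget                     ┃
   ┠────────────────────────────────┨
   ┃  Priority:   [Critical       ▼]┃
   ┃> Admin:      [x]               ┃
   ┃  Region:     [US             ▼]┃
   ┃  Plan:       (●) Free  ( ) Pro ┃
   ┃  Company:    [555-0100        ]┃
   ┃  Language:   ( ) English  (●) S┃
   ┃                                ┃
   ┃                                ┃
   ┃                                ┃
   ┃                                ┃
   ┃                                ┃
   ┃                                ┃
   ┃                                ┃
   ┃                                ┃


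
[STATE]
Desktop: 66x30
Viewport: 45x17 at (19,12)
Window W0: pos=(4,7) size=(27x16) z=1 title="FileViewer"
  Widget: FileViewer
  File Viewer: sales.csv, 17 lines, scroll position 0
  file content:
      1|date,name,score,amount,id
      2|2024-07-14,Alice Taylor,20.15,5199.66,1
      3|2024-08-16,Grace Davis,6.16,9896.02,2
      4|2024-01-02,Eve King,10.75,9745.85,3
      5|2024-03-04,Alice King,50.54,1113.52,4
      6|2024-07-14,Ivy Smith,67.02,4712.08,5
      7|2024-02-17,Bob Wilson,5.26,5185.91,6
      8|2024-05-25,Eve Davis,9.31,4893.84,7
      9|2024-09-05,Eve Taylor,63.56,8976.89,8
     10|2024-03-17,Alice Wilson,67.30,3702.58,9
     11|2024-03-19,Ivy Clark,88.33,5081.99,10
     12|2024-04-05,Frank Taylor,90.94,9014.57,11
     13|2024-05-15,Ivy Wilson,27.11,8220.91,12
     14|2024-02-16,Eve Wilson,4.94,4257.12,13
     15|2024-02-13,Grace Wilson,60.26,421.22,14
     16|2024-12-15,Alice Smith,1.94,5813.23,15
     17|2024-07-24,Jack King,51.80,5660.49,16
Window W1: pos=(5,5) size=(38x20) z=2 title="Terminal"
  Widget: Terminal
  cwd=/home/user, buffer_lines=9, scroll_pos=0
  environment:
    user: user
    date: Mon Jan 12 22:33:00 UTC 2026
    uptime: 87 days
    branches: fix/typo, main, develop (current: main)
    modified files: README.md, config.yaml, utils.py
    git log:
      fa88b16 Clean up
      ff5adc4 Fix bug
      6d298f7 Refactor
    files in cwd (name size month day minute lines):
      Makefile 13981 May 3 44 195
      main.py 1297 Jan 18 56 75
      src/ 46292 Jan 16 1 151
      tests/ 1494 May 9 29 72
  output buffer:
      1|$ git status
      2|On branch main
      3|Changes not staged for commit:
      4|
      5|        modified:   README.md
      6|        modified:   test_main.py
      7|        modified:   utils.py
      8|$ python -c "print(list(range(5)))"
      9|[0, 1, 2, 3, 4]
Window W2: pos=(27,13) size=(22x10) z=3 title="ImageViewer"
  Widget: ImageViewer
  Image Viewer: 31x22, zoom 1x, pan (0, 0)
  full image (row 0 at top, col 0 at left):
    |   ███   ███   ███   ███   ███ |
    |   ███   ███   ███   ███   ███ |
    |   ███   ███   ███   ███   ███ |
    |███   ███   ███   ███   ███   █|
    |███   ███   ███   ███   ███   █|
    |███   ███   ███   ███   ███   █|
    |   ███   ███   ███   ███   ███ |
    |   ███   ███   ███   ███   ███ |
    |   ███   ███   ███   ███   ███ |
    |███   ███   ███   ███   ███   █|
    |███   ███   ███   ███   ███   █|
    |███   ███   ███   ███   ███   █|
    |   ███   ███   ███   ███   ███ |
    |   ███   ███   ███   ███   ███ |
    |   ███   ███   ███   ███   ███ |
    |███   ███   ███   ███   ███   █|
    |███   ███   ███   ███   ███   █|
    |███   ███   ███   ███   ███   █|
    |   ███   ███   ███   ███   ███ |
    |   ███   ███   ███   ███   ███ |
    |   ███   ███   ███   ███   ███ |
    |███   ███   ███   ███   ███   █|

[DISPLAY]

ied:   README.md       ┃                     
ied:   t┏━━━━━━━━━━━━━━━━━━━━┓               
ied:   u┃ ImageViewer        ┃               
print(li┠────────────────────┨               
4]      ┃   ███   ███   ███  ┃               
        ┃   ███   ███   ███  ┃               
        ┃   ███   ███   ███  ┃               
        ┃███   ███   ███   ██┃               
        ┃███   ███   ███   ██┃               
        ┃███   ███   ███   ██┃               
        ┗━━━━━━━━━━━━━━━━━━━━┛               
                       ┃                     
━━━━━━━━━━━━━━━━━━━━━━━┛                     
                                             
                                             
                                             
                                             


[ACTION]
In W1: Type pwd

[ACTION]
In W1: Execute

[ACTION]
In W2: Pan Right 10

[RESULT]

ied:   README.md       ┃                     
ied:   t┏━━━━━━━━━━━━━━━━━━━━┓               
ied:   u┃ ImageViewer        ┃               
print(li┠────────────────────┨               
4]      ┃██   ███   ███   ███┃               
        ┃██   ███   ███   ███┃               
        ┃██   ███   ███   ███┃               
        ┃  ███   ███   ███   ┃               
        ┃  ███   ███   ███   ┃               
        ┃  ███   ███   ███   ┃               
        ┗━━━━━━━━━━━━━━━━━━━━┛               
                       ┃                     
━━━━━━━━━━━━━━━━━━━━━━━┛                     
                                             
                                             
                                             
                                             


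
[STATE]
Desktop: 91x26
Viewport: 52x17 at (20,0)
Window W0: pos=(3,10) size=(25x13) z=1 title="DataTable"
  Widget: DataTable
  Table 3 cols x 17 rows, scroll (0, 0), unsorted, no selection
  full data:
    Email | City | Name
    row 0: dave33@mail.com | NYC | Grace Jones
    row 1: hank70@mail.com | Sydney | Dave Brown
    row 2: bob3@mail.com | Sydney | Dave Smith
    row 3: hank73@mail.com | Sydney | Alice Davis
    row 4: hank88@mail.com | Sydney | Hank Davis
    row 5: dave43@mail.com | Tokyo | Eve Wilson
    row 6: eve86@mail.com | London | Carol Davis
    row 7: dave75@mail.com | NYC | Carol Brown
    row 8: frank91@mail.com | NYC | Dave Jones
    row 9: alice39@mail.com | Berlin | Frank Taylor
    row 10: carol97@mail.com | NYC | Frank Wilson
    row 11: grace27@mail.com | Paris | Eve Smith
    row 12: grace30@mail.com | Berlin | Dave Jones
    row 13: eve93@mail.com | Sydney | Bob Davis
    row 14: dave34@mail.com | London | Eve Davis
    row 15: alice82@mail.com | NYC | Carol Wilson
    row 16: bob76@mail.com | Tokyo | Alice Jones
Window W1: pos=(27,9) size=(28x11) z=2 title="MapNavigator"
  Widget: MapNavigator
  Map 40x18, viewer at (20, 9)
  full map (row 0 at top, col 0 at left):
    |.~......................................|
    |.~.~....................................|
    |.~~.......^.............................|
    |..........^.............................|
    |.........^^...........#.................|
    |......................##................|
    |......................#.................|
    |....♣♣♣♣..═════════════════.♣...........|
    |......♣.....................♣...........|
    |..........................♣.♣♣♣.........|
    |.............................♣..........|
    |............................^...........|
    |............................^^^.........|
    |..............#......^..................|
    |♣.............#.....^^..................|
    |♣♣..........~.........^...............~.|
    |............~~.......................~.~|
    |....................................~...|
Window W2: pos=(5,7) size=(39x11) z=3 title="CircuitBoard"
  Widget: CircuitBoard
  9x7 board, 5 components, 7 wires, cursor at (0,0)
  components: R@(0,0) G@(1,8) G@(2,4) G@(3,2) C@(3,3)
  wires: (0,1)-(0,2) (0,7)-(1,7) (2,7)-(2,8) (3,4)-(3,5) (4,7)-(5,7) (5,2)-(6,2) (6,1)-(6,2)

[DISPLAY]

                                                    
                                                    
                                                    
                                                    
                                                    
                                                    
                                                    
━━━━━━━━━━━━━━━━━━━━━━━┓                            
                       ┃                            
───────────────────────┨━━━━━━━━━━┓                 
 6 7 8                 ┃          ┃                 
                  ·    ┃──────────┨                 
                  │    ┃..........┃                 
                  ·   G┃════.♣....┃                 
                       ┃.....♣....┃                 
      G           · ─ ·┃...♣.♣♣♣..┃                 
                       ┃......♣...┃                 


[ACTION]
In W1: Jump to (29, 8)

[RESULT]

                                                    
                                                    
                                                    
                                                    
                                                    
                                                    
                                                    
━━━━━━━━━━━━━━━━━━━━━━━┓                            
                       ┃                            
───────────────────────┨━━━━━━━━━━┓                 
 6 7 8                 ┃          ┃                 
                  ·    ┃──────────┨                 
                  │    ┃........  ┃                 
                  ·   G┃........  ┃                 
                       ┃........  ┃                 
      G           · ─ ·┃........  ┃                 
                       ┃........  ┃                 


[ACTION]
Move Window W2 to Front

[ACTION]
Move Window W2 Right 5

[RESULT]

                                                    
                                                    
                                                    
                                                    
                                                    
                                                    
                                                    
━━━━━━━━━━━━━━━━━━━━━━━━━━━━┓                       
oard                        ┃                       
────────────────────────────┨━━━━━┓                 
3 4 5 6 7 8                 ┃     ┃                 
 ─ ·                   ·    ┃─────┨                 
                       │    ┃...  ┃                 
                       ·   G┃...  ┃                 
                            ┃...  ┃                 
           G           · ─ ·┃...  ┃                 
                            ┃...  ┃                 


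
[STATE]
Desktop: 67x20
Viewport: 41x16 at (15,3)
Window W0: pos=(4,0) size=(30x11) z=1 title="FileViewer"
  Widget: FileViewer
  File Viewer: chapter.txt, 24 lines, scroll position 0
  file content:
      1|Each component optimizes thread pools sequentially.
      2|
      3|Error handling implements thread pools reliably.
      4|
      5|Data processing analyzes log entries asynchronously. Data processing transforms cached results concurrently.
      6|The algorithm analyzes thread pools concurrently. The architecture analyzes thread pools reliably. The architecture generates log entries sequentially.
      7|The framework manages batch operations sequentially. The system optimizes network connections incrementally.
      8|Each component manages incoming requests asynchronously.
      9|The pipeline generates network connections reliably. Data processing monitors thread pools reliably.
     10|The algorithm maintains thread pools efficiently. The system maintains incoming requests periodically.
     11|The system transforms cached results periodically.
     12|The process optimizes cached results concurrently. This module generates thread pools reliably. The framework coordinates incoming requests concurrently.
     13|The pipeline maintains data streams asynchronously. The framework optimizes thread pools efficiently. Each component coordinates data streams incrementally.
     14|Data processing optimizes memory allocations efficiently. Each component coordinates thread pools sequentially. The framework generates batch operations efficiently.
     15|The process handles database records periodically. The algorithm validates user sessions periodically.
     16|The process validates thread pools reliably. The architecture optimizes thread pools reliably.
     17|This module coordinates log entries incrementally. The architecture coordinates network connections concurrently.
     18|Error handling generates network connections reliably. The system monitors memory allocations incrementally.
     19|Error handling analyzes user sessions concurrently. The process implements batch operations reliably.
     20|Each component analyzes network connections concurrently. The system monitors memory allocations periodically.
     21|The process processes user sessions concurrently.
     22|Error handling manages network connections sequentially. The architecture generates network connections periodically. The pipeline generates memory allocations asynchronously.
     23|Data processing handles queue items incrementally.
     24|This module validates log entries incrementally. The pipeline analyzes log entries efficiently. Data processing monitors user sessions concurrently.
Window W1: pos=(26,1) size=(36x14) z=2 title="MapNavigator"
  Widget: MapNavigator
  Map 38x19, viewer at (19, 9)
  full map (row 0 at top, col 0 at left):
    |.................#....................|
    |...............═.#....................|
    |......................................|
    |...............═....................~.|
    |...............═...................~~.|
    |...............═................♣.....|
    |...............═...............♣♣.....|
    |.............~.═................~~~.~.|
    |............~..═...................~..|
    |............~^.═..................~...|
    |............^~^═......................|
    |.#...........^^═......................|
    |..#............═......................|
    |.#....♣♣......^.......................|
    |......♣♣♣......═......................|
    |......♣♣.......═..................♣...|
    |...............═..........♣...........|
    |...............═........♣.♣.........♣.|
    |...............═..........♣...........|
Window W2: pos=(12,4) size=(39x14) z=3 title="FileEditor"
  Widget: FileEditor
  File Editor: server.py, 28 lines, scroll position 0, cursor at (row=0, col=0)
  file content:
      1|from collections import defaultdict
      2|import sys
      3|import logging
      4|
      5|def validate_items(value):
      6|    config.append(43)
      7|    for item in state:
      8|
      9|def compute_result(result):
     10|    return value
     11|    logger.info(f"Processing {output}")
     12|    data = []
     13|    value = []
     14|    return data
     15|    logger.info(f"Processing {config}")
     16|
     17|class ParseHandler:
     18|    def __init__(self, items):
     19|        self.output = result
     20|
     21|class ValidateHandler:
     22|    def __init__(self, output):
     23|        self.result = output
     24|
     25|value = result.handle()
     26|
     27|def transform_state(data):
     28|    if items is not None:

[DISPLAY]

nent optimi┠─────────────────────────────
━━━━━━━━━━━━━━━━━━━━━━━━━━━━━━━━━━━┓.....
ileEditor                          ┃.....
───────────────────────────────────┨.....
om collections import defaultdict ▲┃.....
port sys                          █┃.....
port logging                      ░┃.....
                                  ░┃.....
f validate_items(value):          ░┃.....
  config.append(43)               ░┃.....
  for item in state:              ░┃.....
                                  ░┃━━━━━
f compute_result(result):         ░┃     
  return value                    ▼┃     
━━━━━━━━━━━━━━━━━━━━━━━━━━━━━━━━━━━┛     
                                         


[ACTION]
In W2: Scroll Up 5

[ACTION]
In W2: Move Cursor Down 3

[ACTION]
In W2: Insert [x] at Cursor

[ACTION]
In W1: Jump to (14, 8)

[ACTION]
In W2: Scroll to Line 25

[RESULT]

nent optimi┠─────────────────────────────
━━━━━━━━━━━━━━━━━━━━━━━━━━━━━━━━━━━┓.....
ileEditor                          ┃.....
───────────────────────────────────┨.....
      self.output = result        ▲┃.....
                                  ░┃.....
ass ValidateHandler:              ░┃.....
  def __init__(self, output):     ░┃.....
      self.result = output        ░┃.....
                                  ░┃.....
lue = result.handle()             ░┃.....
                                  ░┃━━━━━
f transform_state(data):          █┃     
  if items is not None:           ▼┃     
━━━━━━━━━━━━━━━━━━━━━━━━━━━━━━━━━━━┛     
                                         


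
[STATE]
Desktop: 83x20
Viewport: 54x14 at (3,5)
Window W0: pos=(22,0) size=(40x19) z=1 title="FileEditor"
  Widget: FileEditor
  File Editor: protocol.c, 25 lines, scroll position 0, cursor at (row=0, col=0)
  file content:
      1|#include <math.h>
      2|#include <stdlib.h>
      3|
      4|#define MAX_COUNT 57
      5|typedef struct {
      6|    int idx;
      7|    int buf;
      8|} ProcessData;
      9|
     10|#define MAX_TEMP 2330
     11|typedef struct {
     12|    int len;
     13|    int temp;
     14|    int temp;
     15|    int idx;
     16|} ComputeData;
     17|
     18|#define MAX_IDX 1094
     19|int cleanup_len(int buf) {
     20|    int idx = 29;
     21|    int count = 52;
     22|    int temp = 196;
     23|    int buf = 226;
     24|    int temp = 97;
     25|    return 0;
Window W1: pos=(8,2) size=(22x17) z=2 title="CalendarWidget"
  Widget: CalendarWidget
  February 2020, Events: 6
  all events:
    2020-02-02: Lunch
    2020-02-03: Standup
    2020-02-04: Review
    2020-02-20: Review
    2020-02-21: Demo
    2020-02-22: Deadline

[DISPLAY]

     ┃   February 2020    ┃                           
     ┃Mo Tu We Th Fr Sa Su┃ MAX_COUNT 57              
     ┃                1  2┃ struct {                  
     ┃ 3*  4*  5  6  7  8 ┃ idx;                      
     ┃10 11 12 13 14 15 16┃ buf;                      
     ┃17 18 19 20* 21* 22*┃ssData;                    
     ┃24 25 26 27 28 29   ┃                           
     ┃                    ┃ MAX_TEMP 2330             
     ┃                    ┃ struct {                  
     ┃                    ┃ len;                      
     ┃                    ┃ temp;                     
     ┃                    ┃ temp;                     
     ┃                    ┃ idx;                      
     ┗━━━━━━━━━━━━━━━━━━━━┛━━━━━━━━━━━━━━━━━━━━━━━━━━━


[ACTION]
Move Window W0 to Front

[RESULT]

     ┃   February 2┃                                  
     ┃Mo Tu We Th F┃#define MAX_COUNT 57              
     ┃             ┃typedef struct {                  
     ┃ 3*  4*  5  6┃    int idx;                      
     ┃10 11 12 13 1┃    int buf;                      
     ┃17 18 19 20* ┃} ProcessData;                    
     ┃24 25 26 27 2┃                                  
     ┃             ┃#define MAX_TEMP 2330             
     ┃             ┃typedef struct {                  
     ┃             ┃    int len;                      
     ┃             ┃    int temp;                     
     ┃             ┃    int temp;                     
     ┃             ┃    int idx;                      
     ┗━━━━━━━━━━━━━┗━━━━━━━━━━━━━━━━━━━━━━━━━━━━━━━━━━


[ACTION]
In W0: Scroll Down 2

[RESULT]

     ┃   February 2┃typedef struct {                  
     ┃Mo Tu We Th F┃    int idx;                      
     ┃             ┃    int buf;                      
     ┃ 3*  4*  5  6┃} ProcessData;                    
     ┃10 11 12 13 1┃                                  
     ┃17 18 19 20* ┃#define MAX_TEMP 2330             
     ┃24 25 26 27 2┃typedef struct {                  
     ┃             ┃    int len;                      
     ┃             ┃    int temp;                     
     ┃             ┃    int temp;                     
     ┃             ┃    int idx;                      
     ┃             ┃} ComputeData;                    
     ┃             ┃                                  
     ┗━━━━━━━━━━━━━┗━━━━━━━━━━━━━━━━━━━━━━━━━━━━━━━━━━
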